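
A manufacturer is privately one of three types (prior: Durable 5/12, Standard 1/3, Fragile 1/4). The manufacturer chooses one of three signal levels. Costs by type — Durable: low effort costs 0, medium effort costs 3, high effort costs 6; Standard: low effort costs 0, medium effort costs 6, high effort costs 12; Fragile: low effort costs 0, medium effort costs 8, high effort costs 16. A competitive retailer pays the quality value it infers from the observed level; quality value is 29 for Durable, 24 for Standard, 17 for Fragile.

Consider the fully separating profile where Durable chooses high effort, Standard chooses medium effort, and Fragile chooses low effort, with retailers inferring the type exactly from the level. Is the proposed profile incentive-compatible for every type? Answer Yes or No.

Separating prices: high effort → 29, medium effort → 24, low effort → 17.
Durable (assigned high effort): low effort: 17 − 0 = 17; medium effort: 24 − 3 = 21; high effort: 29 − 6 = 23. Durable stays.
Standard (assigned medium effort): low effort: 17 − 0 = 17; medium effort: 24 − 6 = 18; high effort: 29 − 12 = 17. Standard stays.
Fragile (assigned low effort): low effort: 17 − 0 = 17; medium effort: 24 − 8 = 16; high effort: 29 − 16 = 13. Fragile stays.
Every type prefers its assigned level; separation holds.

Yes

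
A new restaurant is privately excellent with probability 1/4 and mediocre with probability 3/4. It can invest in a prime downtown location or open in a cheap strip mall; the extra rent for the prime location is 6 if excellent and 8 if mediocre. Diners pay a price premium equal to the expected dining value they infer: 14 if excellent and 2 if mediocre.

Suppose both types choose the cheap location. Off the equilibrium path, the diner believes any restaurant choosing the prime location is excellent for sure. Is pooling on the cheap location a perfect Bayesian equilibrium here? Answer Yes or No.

On path, the diner holds the prior and pays 1/4·14 + 3/4·2 = 5. Off path (the prime location), believing excellent, it pays 14.
excellent: the cheap location nets 5; the prime location nets 14 − 6 = 8. excellent would deviate.
mediocre: the cheap location nets 5; the prime location nets 14 − 8 = 6. mediocre would deviate.
A type deviates, so pooling fails.

No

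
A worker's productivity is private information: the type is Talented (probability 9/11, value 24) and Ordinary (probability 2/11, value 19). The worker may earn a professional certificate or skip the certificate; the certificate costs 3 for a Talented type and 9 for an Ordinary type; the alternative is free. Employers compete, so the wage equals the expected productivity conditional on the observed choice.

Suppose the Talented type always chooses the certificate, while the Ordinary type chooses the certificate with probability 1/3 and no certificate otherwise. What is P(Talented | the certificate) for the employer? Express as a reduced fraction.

P(the certificate) = (9/11)·1 + (2/11)·(1/3) = 29/33.
By Bayes' rule, P(Talented | the certificate) = (9/11) / (29/33) = 27/29.

27/29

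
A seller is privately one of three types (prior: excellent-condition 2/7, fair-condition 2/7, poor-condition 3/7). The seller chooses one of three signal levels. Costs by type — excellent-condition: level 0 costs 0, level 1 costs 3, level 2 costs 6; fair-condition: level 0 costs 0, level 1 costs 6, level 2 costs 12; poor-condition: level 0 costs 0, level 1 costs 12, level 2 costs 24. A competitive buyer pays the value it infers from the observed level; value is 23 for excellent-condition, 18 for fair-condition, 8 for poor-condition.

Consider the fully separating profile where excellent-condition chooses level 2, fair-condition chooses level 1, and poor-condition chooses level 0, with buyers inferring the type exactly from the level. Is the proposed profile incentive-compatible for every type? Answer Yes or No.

Yes

Separating prices: level 2 → 23, level 1 → 18, level 0 → 8.
excellent-condition (assigned level 2): level 0: 8 − 0 = 8; level 1: 18 − 3 = 15; level 2: 23 − 6 = 17. excellent-condition stays.
fair-condition (assigned level 1): level 0: 8 − 0 = 8; level 1: 18 − 6 = 12; level 2: 23 − 12 = 11. fair-condition stays.
poor-condition (assigned level 0): level 0: 8 − 0 = 8; level 1: 18 − 12 = 6; level 2: 23 − 24 = -1. poor-condition stays.
Every type prefers its assigned level; separation holds.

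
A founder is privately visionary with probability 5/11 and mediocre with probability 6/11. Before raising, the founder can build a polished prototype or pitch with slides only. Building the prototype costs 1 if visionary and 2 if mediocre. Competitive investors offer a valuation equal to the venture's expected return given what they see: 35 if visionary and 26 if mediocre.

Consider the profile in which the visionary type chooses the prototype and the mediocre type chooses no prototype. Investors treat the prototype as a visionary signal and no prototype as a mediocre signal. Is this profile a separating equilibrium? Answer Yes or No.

No

Under these beliefs, the prototype earns valuation 35 and no prototype earns valuation 26.
visionary: the prototype nets 35 − 1 = 34; no prototype nets 26. visionary prefers the prototype.
mediocre: the prototype nets 35 − 2 = 33; no prototype nets 26. mediocre would deviate to the prototype.
mediocre has a profitable deviation, so the profile is not an equilibrium.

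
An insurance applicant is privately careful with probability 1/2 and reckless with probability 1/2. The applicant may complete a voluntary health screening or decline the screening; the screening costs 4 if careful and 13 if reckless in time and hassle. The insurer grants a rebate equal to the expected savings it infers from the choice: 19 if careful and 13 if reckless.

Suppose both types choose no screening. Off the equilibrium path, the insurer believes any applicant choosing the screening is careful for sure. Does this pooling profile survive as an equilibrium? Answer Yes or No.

Yes

On path, the insurer holds the prior and pays 1/2·19 + 1/2·13 = 16. Off path (the screening), believing careful, it pays 19.
careful: no screening nets 16; the screening nets 19 − 4 = 15. careful stays.
reckless: no screening nets 16; the screening nets 19 − 13 = 6. reckless stays.
No type deviates, so pooling is sustained.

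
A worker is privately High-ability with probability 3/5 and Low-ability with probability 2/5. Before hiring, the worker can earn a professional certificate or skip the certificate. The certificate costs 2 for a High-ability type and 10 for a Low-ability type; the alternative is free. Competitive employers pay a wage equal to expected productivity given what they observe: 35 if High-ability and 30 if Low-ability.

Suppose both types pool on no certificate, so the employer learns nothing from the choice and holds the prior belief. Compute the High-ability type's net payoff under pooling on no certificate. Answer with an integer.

33

Pooled wage = 3/5·35 + 2/5·30 = 33.
High-ability pays no cost for no certificate, so net payoff = 33.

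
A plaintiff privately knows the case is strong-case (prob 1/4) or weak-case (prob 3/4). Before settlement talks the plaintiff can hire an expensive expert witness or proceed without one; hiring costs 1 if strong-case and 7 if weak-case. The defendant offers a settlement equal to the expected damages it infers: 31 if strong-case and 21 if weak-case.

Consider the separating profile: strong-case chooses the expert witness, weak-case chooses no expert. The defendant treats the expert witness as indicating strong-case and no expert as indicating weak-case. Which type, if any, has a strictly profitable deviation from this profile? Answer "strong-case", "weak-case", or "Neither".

The expert witness pays 31; no expert pays 21.
strong-case: assigned the expert witness, nets 31 − 1 = 30; deviating to no expert nets 21.
weak-case: assigned no expert, nets 21; deviating to the expert witness nets 31 − 7 = 24.
The weak-case type gains 3 by deviating.

weak-case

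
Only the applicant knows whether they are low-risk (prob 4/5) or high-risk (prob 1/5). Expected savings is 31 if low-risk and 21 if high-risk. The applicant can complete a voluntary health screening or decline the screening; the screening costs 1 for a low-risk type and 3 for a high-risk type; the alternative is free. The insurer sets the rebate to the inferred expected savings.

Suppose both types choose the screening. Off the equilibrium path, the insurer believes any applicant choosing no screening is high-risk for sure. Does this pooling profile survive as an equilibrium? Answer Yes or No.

On path, the insurer holds the prior and pays 4/5·31 + 1/5·21 = 29. Off path (no screening), believing high-risk, it pays 21.
low-risk: the screening nets 29 − 1 = 28; no screening nets 21. low-risk stays.
high-risk: the screening nets 29 − 3 = 26; no screening nets 21. high-risk stays.
No type deviates, so pooling is sustained.

Yes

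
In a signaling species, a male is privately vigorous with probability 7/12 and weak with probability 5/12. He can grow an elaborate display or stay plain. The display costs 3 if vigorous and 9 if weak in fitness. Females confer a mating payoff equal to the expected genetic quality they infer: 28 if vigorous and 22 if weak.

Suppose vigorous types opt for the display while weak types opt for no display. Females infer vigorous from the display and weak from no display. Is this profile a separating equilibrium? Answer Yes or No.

Under these beliefs, the display earns mating payoff 28 and no display earns mating payoff 22.
vigorous: the display nets 28 − 3 = 25; no display nets 22. vigorous prefers the display.
weak: the display nets 28 − 9 = 19; no display nets 22. weak prefers no display.
Neither type deviates, so the separating profile is an equilibrium.

Yes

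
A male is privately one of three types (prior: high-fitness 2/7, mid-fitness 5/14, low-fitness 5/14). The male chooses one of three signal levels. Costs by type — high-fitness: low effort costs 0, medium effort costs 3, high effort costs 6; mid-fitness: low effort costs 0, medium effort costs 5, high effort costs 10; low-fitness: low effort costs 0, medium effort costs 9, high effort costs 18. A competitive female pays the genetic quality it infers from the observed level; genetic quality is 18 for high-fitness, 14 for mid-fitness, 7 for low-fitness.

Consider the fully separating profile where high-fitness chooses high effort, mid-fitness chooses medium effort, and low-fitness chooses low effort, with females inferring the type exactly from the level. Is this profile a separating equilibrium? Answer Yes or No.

Yes

Separating mating payoffs: high effort → 18, medium effort → 14, low effort → 7.
high-fitness (assigned high effort): low effort: 7 − 0 = 7; medium effort: 14 − 3 = 11; high effort: 18 − 6 = 12. high-fitness stays.
mid-fitness (assigned medium effort): low effort: 7 − 0 = 7; medium effort: 14 − 5 = 9; high effort: 18 − 10 = 8. mid-fitness stays.
low-fitness (assigned low effort): low effort: 7 − 0 = 7; medium effort: 14 − 9 = 5; high effort: 18 − 18 = 0. low-fitness stays.
Every type prefers its assigned level; separation holds.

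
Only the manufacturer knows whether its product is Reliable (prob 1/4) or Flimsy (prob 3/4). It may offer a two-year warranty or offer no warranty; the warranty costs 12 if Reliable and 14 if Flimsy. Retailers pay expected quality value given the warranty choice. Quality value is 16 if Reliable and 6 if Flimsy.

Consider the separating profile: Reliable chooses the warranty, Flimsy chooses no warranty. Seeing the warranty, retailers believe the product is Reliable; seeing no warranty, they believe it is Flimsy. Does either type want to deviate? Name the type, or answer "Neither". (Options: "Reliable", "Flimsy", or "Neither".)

The warranty pays 16; no warranty pays 6.
Reliable: assigned the warranty, nets 16 − 12 = 4; deviating to no warranty nets 6.
Flimsy: assigned no warranty, nets 6; deviating to the warranty nets 16 − 14 = 2.
The Reliable type gains 2 by deviating.

Reliable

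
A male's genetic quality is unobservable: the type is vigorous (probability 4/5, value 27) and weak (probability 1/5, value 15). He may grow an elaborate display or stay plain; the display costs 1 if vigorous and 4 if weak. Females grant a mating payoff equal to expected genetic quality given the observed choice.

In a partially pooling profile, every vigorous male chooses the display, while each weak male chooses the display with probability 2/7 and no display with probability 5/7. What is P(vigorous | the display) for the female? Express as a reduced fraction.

P(the display) = (4/5)·1 + (1/5)·(2/7) = 6/7.
By Bayes' rule, P(vigorous | the display) = (4/5) / (6/7) = 14/15.

14/15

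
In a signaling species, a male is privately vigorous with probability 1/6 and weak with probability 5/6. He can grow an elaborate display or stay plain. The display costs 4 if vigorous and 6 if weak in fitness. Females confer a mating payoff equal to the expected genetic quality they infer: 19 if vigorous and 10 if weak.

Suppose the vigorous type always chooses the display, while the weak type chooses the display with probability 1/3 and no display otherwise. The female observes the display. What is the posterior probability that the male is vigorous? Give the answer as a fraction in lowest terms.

P(the display) = (1/6)·1 + (5/6)·(1/3) = 4/9.
By Bayes' rule, P(vigorous | the display) = (1/6) / (4/9) = 3/8.

3/8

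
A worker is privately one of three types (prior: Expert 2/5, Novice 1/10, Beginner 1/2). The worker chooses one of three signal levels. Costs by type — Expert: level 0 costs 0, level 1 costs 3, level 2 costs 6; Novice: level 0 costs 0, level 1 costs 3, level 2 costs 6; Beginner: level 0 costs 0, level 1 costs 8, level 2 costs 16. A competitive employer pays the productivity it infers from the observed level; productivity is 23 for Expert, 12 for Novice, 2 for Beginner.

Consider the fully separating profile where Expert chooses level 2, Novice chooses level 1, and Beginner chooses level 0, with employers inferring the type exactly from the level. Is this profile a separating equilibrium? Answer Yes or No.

Separating wages: level 2 → 23, level 1 → 12, level 0 → 2.
Expert (assigned level 2): level 0: 2 − 0 = 2; level 1: 12 − 3 = 9; level 2: 23 − 6 = 17. Expert stays.
Novice (assigned level 1): level 0: 2 − 0 = 2; level 1: 12 − 3 = 9; level 2: 23 − 6 = 17. Novice prefers level 2.
Beginner (assigned level 0): level 0: 2 − 0 = 2; level 1: 12 − 8 = 4; level 2: 23 − 16 = 7. Beginner prefers level 2.
At least one type deviates; the separating profile fails.

No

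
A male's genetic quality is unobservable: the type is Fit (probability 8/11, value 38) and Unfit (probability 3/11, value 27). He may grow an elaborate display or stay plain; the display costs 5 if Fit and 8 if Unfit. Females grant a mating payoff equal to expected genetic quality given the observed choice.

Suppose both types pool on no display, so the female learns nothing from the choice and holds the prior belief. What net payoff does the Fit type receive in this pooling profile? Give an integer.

35

Pooled mating payoff = 8/11·38 + 3/11·27 = 35.
Fit pays no cost for no display, so net payoff = 35.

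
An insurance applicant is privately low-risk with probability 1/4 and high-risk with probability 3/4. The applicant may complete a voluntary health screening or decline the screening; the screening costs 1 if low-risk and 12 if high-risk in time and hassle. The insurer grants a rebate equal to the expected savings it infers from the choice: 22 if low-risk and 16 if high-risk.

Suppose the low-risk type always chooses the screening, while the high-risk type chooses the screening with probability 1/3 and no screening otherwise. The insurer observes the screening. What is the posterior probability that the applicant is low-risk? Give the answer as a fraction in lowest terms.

1/2

P(the screening) = (1/4)·1 + (3/4)·(1/3) = 1/2.
By Bayes' rule, P(low-risk | the screening) = (1/4) / (1/2) = 1/2.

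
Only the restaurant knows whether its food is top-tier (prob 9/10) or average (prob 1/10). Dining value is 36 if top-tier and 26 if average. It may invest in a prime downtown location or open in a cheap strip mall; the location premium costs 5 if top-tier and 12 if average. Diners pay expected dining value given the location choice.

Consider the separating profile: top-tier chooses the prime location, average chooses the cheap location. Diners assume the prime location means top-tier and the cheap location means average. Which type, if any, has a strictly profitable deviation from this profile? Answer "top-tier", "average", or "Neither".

Neither

The prime location pays 36; the cheap location pays 26.
top-tier: assigned the prime location, nets 36 − 5 = 31; deviating to the cheap location nets 26.
average: assigned the cheap location, nets 26; deviating to the prime location nets 36 − 12 = 24.
Both types strictly prefer their assigned action; no profitable deviation.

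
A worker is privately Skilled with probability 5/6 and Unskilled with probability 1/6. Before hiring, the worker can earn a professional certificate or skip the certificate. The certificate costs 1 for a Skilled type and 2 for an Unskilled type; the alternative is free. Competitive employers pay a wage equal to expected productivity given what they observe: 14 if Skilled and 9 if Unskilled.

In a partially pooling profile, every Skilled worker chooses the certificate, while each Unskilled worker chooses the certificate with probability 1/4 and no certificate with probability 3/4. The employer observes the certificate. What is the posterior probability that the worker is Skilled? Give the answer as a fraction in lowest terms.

P(the certificate) = (5/6)·1 + (1/6)·(1/4) = 7/8.
By Bayes' rule, P(Skilled | the certificate) = (5/6) / (7/8) = 20/21.

20/21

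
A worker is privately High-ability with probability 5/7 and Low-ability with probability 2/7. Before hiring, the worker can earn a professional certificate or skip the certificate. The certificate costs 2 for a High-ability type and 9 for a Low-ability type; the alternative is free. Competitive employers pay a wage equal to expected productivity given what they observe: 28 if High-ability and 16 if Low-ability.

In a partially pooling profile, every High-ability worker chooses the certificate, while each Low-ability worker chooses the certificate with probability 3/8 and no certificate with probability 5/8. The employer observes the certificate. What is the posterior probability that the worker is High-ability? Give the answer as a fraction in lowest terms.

P(the certificate) = (5/7)·1 + (2/7)·(3/8) = 23/28.
By Bayes' rule, P(High-ability | the certificate) = (5/7) / (23/28) = 20/23.

20/23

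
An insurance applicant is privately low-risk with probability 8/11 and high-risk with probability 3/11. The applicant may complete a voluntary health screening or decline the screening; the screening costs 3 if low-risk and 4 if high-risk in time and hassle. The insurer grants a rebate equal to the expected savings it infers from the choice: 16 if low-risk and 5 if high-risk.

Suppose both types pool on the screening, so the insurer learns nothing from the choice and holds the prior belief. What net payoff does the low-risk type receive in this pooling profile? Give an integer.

10

Pooled rebate = 8/11·16 + 3/11·5 = 13.
low-risk pays cost 3 for the screening, so net payoff = 13 − 3 = 10.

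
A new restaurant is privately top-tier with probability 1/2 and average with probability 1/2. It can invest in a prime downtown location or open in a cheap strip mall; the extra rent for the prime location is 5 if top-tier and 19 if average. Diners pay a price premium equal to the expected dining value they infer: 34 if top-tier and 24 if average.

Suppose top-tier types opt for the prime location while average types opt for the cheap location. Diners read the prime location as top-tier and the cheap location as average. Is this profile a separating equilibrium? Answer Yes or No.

Under these beliefs, the prime location earns price premium 34 and the cheap location earns price premium 24.
top-tier: the prime location nets 34 − 5 = 29; the cheap location nets 24. top-tier prefers the prime location.
average: the prime location nets 34 − 19 = 15; the cheap location nets 24. average prefers the cheap location.
Neither type deviates, so the separating profile is an equilibrium.

Yes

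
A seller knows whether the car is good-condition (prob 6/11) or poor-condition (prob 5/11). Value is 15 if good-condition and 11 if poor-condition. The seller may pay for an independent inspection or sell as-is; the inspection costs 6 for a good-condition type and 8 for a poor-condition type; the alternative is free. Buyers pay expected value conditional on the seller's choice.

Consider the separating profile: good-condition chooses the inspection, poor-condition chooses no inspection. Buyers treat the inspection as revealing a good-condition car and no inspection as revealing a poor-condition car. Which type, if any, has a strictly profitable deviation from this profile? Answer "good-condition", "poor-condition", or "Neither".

The inspection pays 15; no inspection pays 11.
good-condition: assigned the inspection, nets 15 − 6 = 9; deviating to no inspection nets 11.
poor-condition: assigned no inspection, nets 11; deviating to the inspection nets 15 − 8 = 7.
The good-condition type gains 2 by deviating.

good-condition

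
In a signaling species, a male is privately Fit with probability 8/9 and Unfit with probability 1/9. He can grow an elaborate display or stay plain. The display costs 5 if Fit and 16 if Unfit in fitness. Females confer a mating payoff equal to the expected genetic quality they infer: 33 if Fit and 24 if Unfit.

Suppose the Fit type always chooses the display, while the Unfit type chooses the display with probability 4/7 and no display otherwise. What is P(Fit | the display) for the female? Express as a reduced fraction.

P(the display) = (8/9)·1 + (1/9)·(4/7) = 20/21.
By Bayes' rule, P(Fit | the display) = (8/9) / (20/21) = 14/15.

14/15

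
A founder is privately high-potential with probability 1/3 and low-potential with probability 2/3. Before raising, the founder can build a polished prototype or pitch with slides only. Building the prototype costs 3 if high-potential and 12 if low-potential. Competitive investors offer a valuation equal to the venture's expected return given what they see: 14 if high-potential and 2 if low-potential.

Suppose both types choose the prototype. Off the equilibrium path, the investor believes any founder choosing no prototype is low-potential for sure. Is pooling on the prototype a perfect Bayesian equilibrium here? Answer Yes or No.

On path, the investor holds the prior and pays 1/3·14 + 2/3·2 = 6. Off path (no prototype), believing low-potential, it pays 2.
high-potential: the prototype nets 6 − 3 = 3; no prototype nets 2. high-potential stays.
low-potential: the prototype nets 6 − 12 = -6; no prototype nets 2. low-potential would deviate.
A type deviates, so pooling fails.

No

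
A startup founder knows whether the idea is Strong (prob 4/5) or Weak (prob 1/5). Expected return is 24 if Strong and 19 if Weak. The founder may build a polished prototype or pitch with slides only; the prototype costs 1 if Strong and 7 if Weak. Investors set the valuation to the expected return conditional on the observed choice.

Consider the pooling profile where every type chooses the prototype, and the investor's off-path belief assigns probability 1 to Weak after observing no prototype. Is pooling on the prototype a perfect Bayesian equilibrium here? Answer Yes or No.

No

On path, the investor holds the prior and pays 4/5·24 + 1/5·19 = 23. Off path (no prototype), believing Weak, it pays 19.
Strong: the prototype nets 23 − 1 = 22; no prototype nets 19. Strong stays.
Weak: the prototype nets 23 − 7 = 16; no prototype nets 19. Weak would deviate.
A type deviates, so pooling fails.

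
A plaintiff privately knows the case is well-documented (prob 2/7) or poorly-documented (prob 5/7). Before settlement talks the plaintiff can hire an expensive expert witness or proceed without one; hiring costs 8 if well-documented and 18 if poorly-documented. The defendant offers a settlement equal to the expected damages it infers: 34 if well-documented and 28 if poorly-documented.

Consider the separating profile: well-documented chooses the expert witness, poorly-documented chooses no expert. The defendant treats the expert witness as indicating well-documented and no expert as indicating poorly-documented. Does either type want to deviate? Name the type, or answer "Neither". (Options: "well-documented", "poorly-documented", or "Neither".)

The expert witness pays 34; no expert pays 28.
well-documented: assigned the expert witness, nets 34 − 8 = 26; deviating to no expert nets 28.
poorly-documented: assigned no expert, nets 28; deviating to the expert witness nets 34 − 18 = 16.
The well-documented type gains 2 by deviating.

well-documented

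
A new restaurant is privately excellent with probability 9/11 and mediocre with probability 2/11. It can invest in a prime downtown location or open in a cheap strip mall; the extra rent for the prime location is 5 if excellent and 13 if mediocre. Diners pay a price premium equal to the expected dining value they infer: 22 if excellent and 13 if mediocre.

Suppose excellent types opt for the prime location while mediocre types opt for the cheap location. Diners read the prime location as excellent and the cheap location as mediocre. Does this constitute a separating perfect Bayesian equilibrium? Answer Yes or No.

Under these beliefs, the prime location earns price premium 22 and the cheap location earns price premium 13.
excellent: the prime location nets 22 − 5 = 17; the cheap location nets 13. excellent prefers the prime location.
mediocre: the prime location nets 22 − 13 = 9; the cheap location nets 13. mediocre prefers the cheap location.
Neither type deviates, so the separating profile is an equilibrium.

Yes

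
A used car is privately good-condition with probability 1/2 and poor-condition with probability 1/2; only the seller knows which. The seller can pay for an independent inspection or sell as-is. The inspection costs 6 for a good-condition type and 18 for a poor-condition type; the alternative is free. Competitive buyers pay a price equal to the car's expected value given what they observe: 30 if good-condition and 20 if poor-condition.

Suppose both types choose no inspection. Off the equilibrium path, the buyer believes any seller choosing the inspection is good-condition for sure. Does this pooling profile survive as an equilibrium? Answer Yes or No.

Yes

On path, the buyer holds the prior and pays 1/2·30 + 1/2·20 = 25. Off path (the inspection), believing good-condition, it pays 30.
good-condition: no inspection nets 25; the inspection nets 30 − 6 = 24. good-condition stays.
poor-condition: no inspection nets 25; the inspection nets 30 − 18 = 12. poor-condition stays.
No type deviates, so pooling is sustained.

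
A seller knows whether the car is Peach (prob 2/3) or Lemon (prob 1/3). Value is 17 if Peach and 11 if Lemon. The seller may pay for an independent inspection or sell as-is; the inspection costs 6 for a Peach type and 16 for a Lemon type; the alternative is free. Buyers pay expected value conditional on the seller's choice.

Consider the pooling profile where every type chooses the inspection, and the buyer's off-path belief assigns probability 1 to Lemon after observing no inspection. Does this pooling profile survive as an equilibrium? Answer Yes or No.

No

On path, the buyer holds the prior and pays 2/3·17 + 1/3·11 = 15. Off path (no inspection), believing Lemon, it pays 11.
Peach: the inspection nets 15 − 6 = 9; no inspection nets 11. Peach would deviate.
Lemon: the inspection nets 15 − 16 = -1; no inspection nets 11. Lemon would deviate.
A type deviates, so pooling fails.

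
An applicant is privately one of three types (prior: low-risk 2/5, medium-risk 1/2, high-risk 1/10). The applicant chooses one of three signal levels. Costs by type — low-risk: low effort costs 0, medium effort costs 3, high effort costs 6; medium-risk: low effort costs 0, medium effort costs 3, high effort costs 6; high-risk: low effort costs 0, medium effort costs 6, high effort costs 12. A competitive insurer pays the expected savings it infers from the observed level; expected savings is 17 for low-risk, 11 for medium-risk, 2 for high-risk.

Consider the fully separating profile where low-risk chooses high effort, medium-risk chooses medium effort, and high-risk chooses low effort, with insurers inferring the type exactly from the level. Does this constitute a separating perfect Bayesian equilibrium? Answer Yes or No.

No

Separating rebates: high effort → 17, medium effort → 11, low effort → 2.
low-risk (assigned high effort): low effort: 2 − 0 = 2; medium effort: 11 − 3 = 8; high effort: 17 − 6 = 11. low-risk stays.
medium-risk (assigned medium effort): low effort: 2 − 0 = 2; medium effort: 11 − 3 = 8; high effort: 17 − 6 = 11. medium-risk prefers high effort.
high-risk (assigned low effort): low effort: 2 − 0 = 2; medium effort: 11 − 6 = 5; high effort: 17 − 12 = 5. high-risk prefers medium effort.
At least one type deviates; the separating profile fails.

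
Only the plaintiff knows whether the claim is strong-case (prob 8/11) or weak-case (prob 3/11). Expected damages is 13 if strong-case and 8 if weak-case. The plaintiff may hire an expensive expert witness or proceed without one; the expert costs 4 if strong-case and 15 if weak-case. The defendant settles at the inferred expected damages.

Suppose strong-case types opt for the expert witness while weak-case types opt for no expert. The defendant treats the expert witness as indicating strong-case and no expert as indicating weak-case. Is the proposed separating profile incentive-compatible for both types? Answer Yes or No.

Yes

Under these beliefs, the expert witness earns settlement 13 and no expert earns settlement 8.
strong-case: the expert witness nets 13 − 4 = 9; no expert nets 8. strong-case prefers the expert witness.
weak-case: the expert witness nets 13 − 15 = -2; no expert nets 8. weak-case prefers no expert.
Neither type deviates, so the separating profile is an equilibrium.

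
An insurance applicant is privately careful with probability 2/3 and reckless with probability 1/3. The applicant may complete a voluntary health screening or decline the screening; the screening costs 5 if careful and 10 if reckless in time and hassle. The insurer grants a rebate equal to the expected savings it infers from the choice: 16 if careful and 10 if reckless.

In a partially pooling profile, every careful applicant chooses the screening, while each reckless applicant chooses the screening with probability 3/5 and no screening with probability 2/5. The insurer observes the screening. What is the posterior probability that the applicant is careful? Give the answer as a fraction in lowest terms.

P(the screening) = (2/3)·1 + (1/3)·(3/5) = 13/15.
By Bayes' rule, P(careful | the screening) = (2/3) / (13/15) = 10/13.

10/13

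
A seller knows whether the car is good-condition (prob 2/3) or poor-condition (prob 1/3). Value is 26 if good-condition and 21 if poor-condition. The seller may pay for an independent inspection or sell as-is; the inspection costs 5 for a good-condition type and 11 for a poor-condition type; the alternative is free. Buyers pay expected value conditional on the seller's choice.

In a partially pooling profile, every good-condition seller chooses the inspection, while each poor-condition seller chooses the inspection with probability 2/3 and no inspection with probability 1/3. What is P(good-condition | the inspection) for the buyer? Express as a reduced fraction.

P(the inspection) = (2/3)·1 + (1/3)·(2/3) = 8/9.
By Bayes' rule, P(good-condition | the inspection) = (2/3) / (8/9) = 3/4.

3/4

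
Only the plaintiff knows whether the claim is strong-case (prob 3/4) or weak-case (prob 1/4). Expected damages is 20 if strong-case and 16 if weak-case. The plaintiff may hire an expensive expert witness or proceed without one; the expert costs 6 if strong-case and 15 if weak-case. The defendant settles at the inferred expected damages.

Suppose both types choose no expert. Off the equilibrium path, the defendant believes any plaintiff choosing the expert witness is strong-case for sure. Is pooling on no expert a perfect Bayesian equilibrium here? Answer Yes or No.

Yes

On path, the defendant holds the prior and pays 3/4·20 + 1/4·16 = 19. Off path (the expert witness), believing strong-case, it pays 20.
strong-case: no expert nets 19; the expert witness nets 20 − 6 = 14. strong-case stays.
weak-case: no expert nets 19; the expert witness nets 20 − 15 = 5. weak-case stays.
No type deviates, so pooling is sustained.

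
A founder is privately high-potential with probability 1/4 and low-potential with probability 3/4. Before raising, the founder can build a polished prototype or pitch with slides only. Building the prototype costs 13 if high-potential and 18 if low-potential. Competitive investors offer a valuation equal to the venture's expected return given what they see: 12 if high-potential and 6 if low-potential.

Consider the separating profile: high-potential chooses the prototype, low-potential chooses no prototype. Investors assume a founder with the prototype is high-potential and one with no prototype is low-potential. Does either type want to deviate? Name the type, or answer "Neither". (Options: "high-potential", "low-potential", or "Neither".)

high-potential

The prototype pays 12; no prototype pays 6.
high-potential: assigned the prototype, nets 12 − 13 = -1; deviating to no prototype nets 6.
low-potential: assigned no prototype, nets 6; deviating to the prototype nets 12 − 18 = -6.
The high-potential type gains 7 by deviating.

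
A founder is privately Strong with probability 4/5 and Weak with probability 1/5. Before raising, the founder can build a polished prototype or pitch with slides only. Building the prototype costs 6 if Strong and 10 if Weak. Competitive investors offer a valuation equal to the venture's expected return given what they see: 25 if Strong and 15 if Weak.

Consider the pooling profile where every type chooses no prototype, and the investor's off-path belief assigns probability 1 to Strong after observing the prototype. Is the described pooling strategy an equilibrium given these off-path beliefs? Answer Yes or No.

Yes

On path, the investor holds the prior and pays 4/5·25 + 1/5·15 = 23. Off path (the prototype), believing Strong, it pays 25.
Strong: no prototype nets 23; the prototype nets 25 − 6 = 19. Strong stays.
Weak: no prototype nets 23; the prototype nets 25 − 10 = 15. Weak stays.
No type deviates, so pooling is sustained.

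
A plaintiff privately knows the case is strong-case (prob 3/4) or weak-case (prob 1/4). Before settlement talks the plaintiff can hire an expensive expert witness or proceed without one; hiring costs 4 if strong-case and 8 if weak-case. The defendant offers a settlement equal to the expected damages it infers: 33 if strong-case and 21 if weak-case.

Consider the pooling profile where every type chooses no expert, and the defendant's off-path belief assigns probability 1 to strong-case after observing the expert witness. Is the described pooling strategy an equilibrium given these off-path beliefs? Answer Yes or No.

On path, the defendant holds the prior and pays 3/4·33 + 1/4·21 = 30. Off path (the expert witness), believing strong-case, it pays 33.
strong-case: no expert nets 30; the expert witness nets 33 − 4 = 29. strong-case stays.
weak-case: no expert nets 30; the expert witness nets 33 − 8 = 25. weak-case stays.
No type deviates, so pooling is sustained.

Yes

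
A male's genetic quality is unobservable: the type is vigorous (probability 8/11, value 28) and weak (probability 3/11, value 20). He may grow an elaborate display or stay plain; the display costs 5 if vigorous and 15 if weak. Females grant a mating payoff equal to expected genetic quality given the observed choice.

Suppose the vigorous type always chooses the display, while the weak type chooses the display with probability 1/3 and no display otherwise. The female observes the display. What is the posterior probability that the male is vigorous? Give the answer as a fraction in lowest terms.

8/9

P(the display) = (8/11)·1 + (3/11)·(1/3) = 9/11.
By Bayes' rule, P(vigorous | the display) = (8/11) / (9/11) = 8/9.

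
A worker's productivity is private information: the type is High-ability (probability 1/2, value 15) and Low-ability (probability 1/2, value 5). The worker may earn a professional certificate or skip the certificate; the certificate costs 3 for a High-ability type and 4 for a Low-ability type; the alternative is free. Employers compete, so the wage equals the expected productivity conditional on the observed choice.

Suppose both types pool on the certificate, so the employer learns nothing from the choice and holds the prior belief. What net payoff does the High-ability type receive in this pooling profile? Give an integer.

7

Pooled wage = 1/2·15 + 1/2·5 = 10.
High-ability pays cost 3 for the certificate, so net payoff = 10 − 3 = 7.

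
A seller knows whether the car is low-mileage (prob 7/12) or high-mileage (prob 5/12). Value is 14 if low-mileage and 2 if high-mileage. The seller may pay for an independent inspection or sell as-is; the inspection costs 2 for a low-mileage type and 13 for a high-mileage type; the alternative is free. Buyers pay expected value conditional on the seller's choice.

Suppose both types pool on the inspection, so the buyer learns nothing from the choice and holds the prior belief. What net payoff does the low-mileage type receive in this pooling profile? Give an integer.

7

Pooled price = 7/12·14 + 5/12·2 = 9.
low-mileage pays cost 2 for the inspection, so net payoff = 9 − 2 = 7.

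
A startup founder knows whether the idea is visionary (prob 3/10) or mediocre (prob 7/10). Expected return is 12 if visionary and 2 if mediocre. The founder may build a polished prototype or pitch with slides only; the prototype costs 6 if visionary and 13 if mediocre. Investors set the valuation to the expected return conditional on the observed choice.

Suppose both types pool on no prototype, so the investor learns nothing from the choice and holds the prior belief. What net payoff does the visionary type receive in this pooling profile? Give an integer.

5

Pooled valuation = 3/10·12 + 7/10·2 = 5.
visionary pays no cost for no prototype, so net payoff = 5.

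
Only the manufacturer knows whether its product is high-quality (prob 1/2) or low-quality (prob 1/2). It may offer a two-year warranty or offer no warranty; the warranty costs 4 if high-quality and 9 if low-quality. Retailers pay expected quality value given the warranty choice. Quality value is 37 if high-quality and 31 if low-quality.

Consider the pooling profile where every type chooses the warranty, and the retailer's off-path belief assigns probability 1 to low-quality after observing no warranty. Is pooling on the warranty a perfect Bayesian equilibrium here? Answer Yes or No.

On path, the retailer holds the prior and pays 1/2·37 + 1/2·31 = 34. Off path (no warranty), believing low-quality, it pays 31.
high-quality: the warranty nets 34 − 4 = 30; no warranty nets 31. high-quality would deviate.
low-quality: the warranty nets 34 − 9 = 25; no warranty nets 31. low-quality would deviate.
A type deviates, so pooling fails.

No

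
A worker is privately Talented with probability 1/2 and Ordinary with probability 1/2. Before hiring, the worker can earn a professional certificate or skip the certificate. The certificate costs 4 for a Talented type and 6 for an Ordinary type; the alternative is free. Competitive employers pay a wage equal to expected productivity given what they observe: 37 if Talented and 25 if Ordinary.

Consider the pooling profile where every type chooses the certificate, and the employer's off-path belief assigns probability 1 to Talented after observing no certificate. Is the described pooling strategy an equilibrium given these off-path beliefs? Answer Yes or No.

On path, the employer holds the prior and pays 1/2·37 + 1/2·25 = 31. Off path (no certificate), believing Talented, it pays 37.
Talented: the certificate nets 31 − 4 = 27; no certificate nets 37. Talented would deviate.
Ordinary: the certificate nets 31 − 6 = 25; no certificate nets 37. Ordinary would deviate.
A type deviates, so pooling fails.

No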